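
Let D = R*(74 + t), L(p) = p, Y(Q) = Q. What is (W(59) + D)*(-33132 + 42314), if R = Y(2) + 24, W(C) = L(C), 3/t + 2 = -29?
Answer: 563728890/31 ≈ 1.8185e+7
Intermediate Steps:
t = -3/31 (t = 3/(-2 - 29) = 3/(-31) = 3*(-1/31) = -3/31 ≈ -0.096774)
W(C) = C
R = 26 (R = 2 + 24 = 26)
D = 59566/31 (D = 26*(74 - 3/31) = 26*(2291/31) = 59566/31 ≈ 1921.5)
(W(59) + D)*(-33132 + 42314) = (59 + 59566/31)*(-33132 + 42314) = (61395/31)*9182 = 563728890/31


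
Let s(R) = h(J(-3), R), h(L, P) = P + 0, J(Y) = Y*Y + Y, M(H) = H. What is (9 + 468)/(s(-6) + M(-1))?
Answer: -477/7 ≈ -68.143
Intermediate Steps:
J(Y) = Y + Y² (J(Y) = Y² + Y = Y + Y²)
h(L, P) = P
s(R) = R
(9 + 468)/(s(-6) + M(-1)) = (9 + 468)/(-6 - 1) = 477/(-7) = 477*(-⅐) = -477/7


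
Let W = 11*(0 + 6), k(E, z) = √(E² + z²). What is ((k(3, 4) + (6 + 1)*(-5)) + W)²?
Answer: 1296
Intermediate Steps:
W = 66 (W = 11*6 = 66)
((k(3, 4) + (6 + 1)*(-5)) + W)² = ((√(3² + 4²) + (6 + 1)*(-5)) + 66)² = ((√(9 + 16) + 7*(-5)) + 66)² = ((√25 - 35) + 66)² = ((5 - 35) + 66)² = (-30 + 66)² = 36² = 1296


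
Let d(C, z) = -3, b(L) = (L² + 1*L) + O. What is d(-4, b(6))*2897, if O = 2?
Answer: -8691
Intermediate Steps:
b(L) = 2 + L + L² (b(L) = (L² + 1*L) + 2 = (L² + L) + 2 = (L + L²) + 2 = 2 + L + L²)
d(-4, b(6))*2897 = -3*2897 = -8691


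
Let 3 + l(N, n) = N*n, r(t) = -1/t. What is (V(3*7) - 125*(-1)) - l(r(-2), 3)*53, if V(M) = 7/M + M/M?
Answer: 1235/6 ≈ 205.83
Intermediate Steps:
V(M) = 1 + 7/M (V(M) = 7/M + 1 = 1 + 7/M)
l(N, n) = -3 + N*n
(V(3*7) - 125*(-1)) - l(r(-2), 3)*53 = ((7 + 3*7)/((3*7)) - 125*(-1)) - (-3 - 1/(-2)*3)*53 = ((7 + 21)/21 - 1*(-125)) - (-3 - 1*(-1/2)*3)*53 = ((1/21)*28 + 125) - (-3 + (1/2)*3)*53 = (4/3 + 125) - (-3 + 3/2)*53 = 379/3 - (-3)*53/2 = 379/3 - 1*(-159/2) = 379/3 + 159/2 = 1235/6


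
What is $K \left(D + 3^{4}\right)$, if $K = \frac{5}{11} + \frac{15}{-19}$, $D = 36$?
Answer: $- \frac{8190}{209} \approx -39.187$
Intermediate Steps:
$K = - \frac{70}{209}$ ($K = 5 \cdot \frac{1}{11} + 15 \left(- \frac{1}{19}\right) = \frac{5}{11} - \frac{15}{19} = - \frac{70}{209} \approx -0.33493$)
$K \left(D + 3^{4}\right) = - \frac{70 \left(36 + 3^{4}\right)}{209} = - \frac{70 \left(36 + 81\right)}{209} = \left(- \frac{70}{209}\right) 117 = - \frac{8190}{209}$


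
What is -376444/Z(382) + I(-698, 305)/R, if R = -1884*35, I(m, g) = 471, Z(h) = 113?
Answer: -52702273/15820 ≈ -3331.4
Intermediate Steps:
R = -65940
-376444/Z(382) + I(-698, 305)/R = -376444/113 + 471/(-65940) = -376444*1/113 + 471*(-1/65940) = -376444/113 - 1/140 = -52702273/15820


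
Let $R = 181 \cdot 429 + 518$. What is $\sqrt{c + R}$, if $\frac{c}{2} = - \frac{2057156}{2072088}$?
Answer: $\frac{2 \sqrt{145662020153223}}{86337} \approx 279.58$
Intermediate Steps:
$R = 78167$ ($R = 77649 + 518 = 78167$)
$c = - \frac{514289}{259011}$ ($c = 2 \left(- \frac{2057156}{2072088}\right) = 2 \left(\left(-2057156\right) \frac{1}{2072088}\right) = 2 \left(- \frac{514289}{518022}\right) = - \frac{514289}{259011} \approx -1.9856$)
$\sqrt{c + R} = \sqrt{- \frac{514289}{259011} + 78167} = \sqrt{\frac{20245598548}{259011}} = \frac{2 \sqrt{145662020153223}}{86337}$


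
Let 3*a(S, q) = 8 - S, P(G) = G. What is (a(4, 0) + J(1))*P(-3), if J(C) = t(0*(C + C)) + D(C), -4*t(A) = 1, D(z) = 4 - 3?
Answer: -25/4 ≈ -6.2500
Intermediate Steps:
D(z) = 1
t(A) = -¼ (t(A) = -¼*1 = -¼)
J(C) = ¾ (J(C) = -¼ + 1 = ¾)
a(S, q) = 8/3 - S/3 (a(S, q) = (8 - S)/3 = 8/3 - S/3)
(a(4, 0) + J(1))*P(-3) = ((8/3 - ⅓*4) + ¾)*(-3) = ((8/3 - 4/3) + ¾)*(-3) = (4/3 + ¾)*(-3) = (25/12)*(-3) = -25/4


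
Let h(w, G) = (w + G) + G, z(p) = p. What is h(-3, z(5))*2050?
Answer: 14350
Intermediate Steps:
h(w, G) = w + 2*G (h(w, G) = (G + w) + G = w + 2*G)
h(-3, z(5))*2050 = (-3 + 2*5)*2050 = (-3 + 10)*2050 = 7*2050 = 14350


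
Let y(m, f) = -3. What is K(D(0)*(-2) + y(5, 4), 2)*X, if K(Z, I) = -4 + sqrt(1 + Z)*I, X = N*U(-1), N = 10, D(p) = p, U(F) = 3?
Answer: -120 + 60*I*sqrt(2) ≈ -120.0 + 84.853*I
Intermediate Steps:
X = 30 (X = 10*3 = 30)
K(Z, I) = -4 + I*sqrt(1 + Z)
K(D(0)*(-2) + y(5, 4), 2)*X = (-4 + 2*sqrt(1 + (0*(-2) - 3)))*30 = (-4 + 2*sqrt(1 + (0 - 3)))*30 = (-4 + 2*sqrt(1 - 3))*30 = (-4 + 2*sqrt(-2))*30 = (-4 + 2*(I*sqrt(2)))*30 = (-4 + 2*I*sqrt(2))*30 = -120 + 60*I*sqrt(2)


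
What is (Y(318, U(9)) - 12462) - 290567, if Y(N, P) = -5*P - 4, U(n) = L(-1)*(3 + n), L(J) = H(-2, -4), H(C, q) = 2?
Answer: -303153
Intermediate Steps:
L(J) = 2
U(n) = 6 + 2*n (U(n) = 2*(3 + n) = 6 + 2*n)
Y(N, P) = -4 - 5*P
(Y(318, U(9)) - 12462) - 290567 = ((-4 - 5*(6 + 2*9)) - 12462) - 290567 = ((-4 - 5*(6 + 18)) - 12462) - 290567 = ((-4 - 5*24) - 12462) - 290567 = ((-4 - 120) - 12462) - 290567 = (-124 - 12462) - 290567 = -12586 - 290567 = -303153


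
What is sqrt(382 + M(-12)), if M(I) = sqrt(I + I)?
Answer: sqrt(382 + 2*I*sqrt(6)) ≈ 19.545 + 0.1253*I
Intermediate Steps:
M(I) = sqrt(2)*sqrt(I) (M(I) = sqrt(2*I) = sqrt(2)*sqrt(I))
sqrt(382 + M(-12)) = sqrt(382 + sqrt(2)*sqrt(-12)) = sqrt(382 + sqrt(2)*(2*I*sqrt(3))) = sqrt(382 + 2*I*sqrt(6))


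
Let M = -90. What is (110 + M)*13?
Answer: 260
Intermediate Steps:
(110 + M)*13 = (110 - 90)*13 = 20*13 = 260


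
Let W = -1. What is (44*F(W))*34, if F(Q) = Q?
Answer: -1496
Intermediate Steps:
(44*F(W))*34 = (44*(-1))*34 = -44*34 = -1496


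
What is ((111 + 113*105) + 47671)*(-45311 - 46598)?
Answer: -5482096123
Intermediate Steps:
((111 + 113*105) + 47671)*(-45311 - 46598) = ((111 + 11865) + 47671)*(-91909) = (11976 + 47671)*(-91909) = 59647*(-91909) = -5482096123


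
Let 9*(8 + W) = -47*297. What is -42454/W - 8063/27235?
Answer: 1143664473/42459365 ≈ 26.936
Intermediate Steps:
W = -1559 (W = -8 + (-47*297)/9 = -8 + (⅑)*(-13959) = -8 - 1551 = -1559)
-42454/W - 8063/27235 = -42454/(-1559) - 8063/27235 = -42454*(-1/1559) - 8063*1/27235 = 42454/1559 - 8063/27235 = 1143664473/42459365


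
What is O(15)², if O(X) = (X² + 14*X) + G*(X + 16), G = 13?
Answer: 702244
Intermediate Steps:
O(X) = 208 + X² + 27*X (O(X) = (X² + 14*X) + 13*(X + 16) = (X² + 14*X) + 13*(16 + X) = (X² + 14*X) + (208 + 13*X) = 208 + X² + 27*X)
O(15)² = (208 + 15² + 27*15)² = (208 + 225 + 405)² = 838² = 702244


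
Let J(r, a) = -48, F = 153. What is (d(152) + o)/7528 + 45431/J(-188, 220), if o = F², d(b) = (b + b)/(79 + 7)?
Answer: -1832234119/1942224 ≈ -943.37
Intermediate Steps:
d(b) = b/43 (d(b) = (2*b)/86 = (2*b)*(1/86) = b/43)
o = 23409 (o = 153² = 23409)
(d(152) + o)/7528 + 45431/J(-188, 220) = ((1/43)*152 + 23409)/7528 + 45431/(-48) = (152/43 + 23409)*(1/7528) + 45431*(-1/48) = (1006739/43)*(1/7528) - 45431/48 = 1006739/323704 - 45431/48 = -1832234119/1942224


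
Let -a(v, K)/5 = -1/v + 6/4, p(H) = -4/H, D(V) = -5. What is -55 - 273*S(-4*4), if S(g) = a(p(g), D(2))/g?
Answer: 5065/32 ≈ 158.28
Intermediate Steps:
a(v, K) = -15/2 + 5/v (a(v, K) = -5*(-1/v + 6/4) = -5*(-1/v + 6*(¼)) = -5*(-1/v + 3/2) = -5*(3/2 - 1/v) = -15/2 + 5/v)
S(g) = (-15/2 - 5*g/4)/g (S(g) = (-15/2 + 5/((-4/g)))/g = (-15/2 + 5*(-g/4))/g = (-15/2 - 5*g/4)/g)
-55 - 273*S(-4*4) = -55 - 1365*(-6 - (-4)*4)/(4*((-4*4))) = -55 - 1365*(-6 - 1*(-16))/(4*(-16)) = -55 - 1365*(-1)*(-6 + 16)/(4*16) = -55 - 1365*(-1)*10/(4*16) = -55 - 273*(-25/32) = -55 + 6825/32 = 5065/32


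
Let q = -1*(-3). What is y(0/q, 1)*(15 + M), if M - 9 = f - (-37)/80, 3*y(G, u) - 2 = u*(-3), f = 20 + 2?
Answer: -1239/80 ≈ -15.488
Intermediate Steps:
f = 22
q = 3
y(G, u) = ⅔ - u (y(G, u) = ⅔ + (u*(-3))/3 = ⅔ + (-3*u)/3 = ⅔ - u)
M = 2517/80 (M = 9 + (22 - (-37)/80) = 9 + (22 - 1*(-37/80)) = 9 + (22 + 37/80) = 9 + 1797/80 = 2517/80 ≈ 31.462)
y(0/q, 1)*(15 + M) = (⅔ - 1*1)*(15 + 2517/80) = (⅔ - 1)*(3717/80) = -⅓*3717/80 = -1239/80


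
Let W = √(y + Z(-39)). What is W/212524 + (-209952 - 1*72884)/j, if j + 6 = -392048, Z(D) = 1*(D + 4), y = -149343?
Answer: 141418/196027 + I*√149378/212524 ≈ 0.72142 + 0.0018186*I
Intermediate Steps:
Z(D) = 4 + D (Z(D) = 1*(4 + D) = 4 + D)
j = -392054 (j = -6 - 392048 = -392054)
W = I*√149378 (W = √(-149343 + (4 - 39)) = √(-149343 - 35) = √(-149378) = I*√149378 ≈ 386.49*I)
W/212524 + (-209952 - 1*72884)/j = (I*√149378)/212524 + (-209952 - 1*72884)/(-392054) = (I*√149378)*(1/212524) + (-209952 - 72884)*(-1/392054) = I*√149378/212524 - 282836*(-1/392054) = I*√149378/212524 + 141418/196027 = 141418/196027 + I*√149378/212524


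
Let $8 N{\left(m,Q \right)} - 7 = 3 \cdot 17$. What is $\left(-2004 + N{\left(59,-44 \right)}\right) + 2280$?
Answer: $\frac{1133}{4} \approx 283.25$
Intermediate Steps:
$N{\left(m,Q \right)} = \frac{29}{4}$ ($N{\left(m,Q \right)} = \frac{7}{8} + \frac{3 \cdot 17}{8} = \frac{7}{8} + \frac{1}{8} \cdot 51 = \frac{7}{8} + \frac{51}{8} = \frac{29}{4}$)
$\left(-2004 + N{\left(59,-44 \right)}\right) + 2280 = \left(-2004 + \frac{29}{4}\right) + 2280 = - \frac{7987}{4} + 2280 = \frac{1133}{4}$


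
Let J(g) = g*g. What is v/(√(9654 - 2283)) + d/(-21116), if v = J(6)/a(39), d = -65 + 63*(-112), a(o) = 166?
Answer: 7121/21116 + 2*√91/7553 ≈ 0.33976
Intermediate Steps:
J(g) = g²
d = -7121 (d = -65 - 7056 = -7121)
v = 18/83 (v = 6²/166 = 36*(1/166) = 18/83 ≈ 0.21687)
v/(√(9654 - 2283)) + d/(-21116) = 18/(83*(√(9654 - 2283))) - 7121/(-21116) = 18/(83*(√7371)) - 7121*(-1/21116) = 18/(83*((9*√91))) + 7121/21116 = 18*(√91/819)/83 + 7121/21116 = 2*√91/7553 + 7121/21116 = 7121/21116 + 2*√91/7553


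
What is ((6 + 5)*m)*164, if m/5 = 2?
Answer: 18040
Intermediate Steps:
m = 10 (m = 5*2 = 10)
((6 + 5)*m)*164 = ((6 + 5)*10)*164 = (11*10)*164 = 110*164 = 18040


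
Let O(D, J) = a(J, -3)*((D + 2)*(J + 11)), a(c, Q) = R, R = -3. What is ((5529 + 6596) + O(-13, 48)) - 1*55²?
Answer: 11047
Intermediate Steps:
a(c, Q) = -3
O(D, J) = -3*(2 + D)*(11 + J) (O(D, J) = -3*(D + 2)*(J + 11) = -3*(2 + D)*(11 + J))
((5529 + 6596) + O(-13, 48)) - 1*55² = ((5529 + 6596) + (-66 - 33*(-13) - 6*48 - 3*(-13)*48)) - 1*55² = (12125 + (-66 + 429 - 288 + 1872)) - 1*3025 = (12125 + 1947) - 3025 = 14072 - 3025 = 11047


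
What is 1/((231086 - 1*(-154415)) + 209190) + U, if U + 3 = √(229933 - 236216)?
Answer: -1784072/594691 + I*√6283 ≈ -3.0 + 79.265*I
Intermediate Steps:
U = -3 + I*√6283 (U = -3 + √(229933 - 236216) = -3 + √(-6283) = -3 + I*√6283 ≈ -3.0 + 79.265*I)
1/((231086 - 1*(-154415)) + 209190) + U = 1/((231086 - 1*(-154415)) + 209190) + (-3 + I*√6283) = 1/((231086 + 154415) + 209190) + (-3 + I*√6283) = 1/(385501 + 209190) + (-3 + I*√6283) = 1/594691 + (-3 + I*√6283) = -1784072/594691 + I*√6283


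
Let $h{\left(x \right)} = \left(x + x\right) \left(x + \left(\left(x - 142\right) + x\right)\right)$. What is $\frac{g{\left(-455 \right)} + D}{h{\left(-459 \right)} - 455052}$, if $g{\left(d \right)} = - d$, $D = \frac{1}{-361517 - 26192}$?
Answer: $\frac{88203797}{182104978755} \approx 0.00048436$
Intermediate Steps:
$D = - \frac{1}{387709}$ ($D = \frac{1}{-387709} = - \frac{1}{387709} \approx -2.5793 \cdot 10^{-6}$)
$h{\left(x \right)} = 2 x \left(-142 + 3 x\right)$ ($h{\left(x \right)} = 2 x \left(x + \left(\left(-142 + x\right) + x\right)\right) = 2 x \left(x + \left(-142 + 2 x\right)\right) = 2 x \left(-142 + 3 x\right)$)
$\frac{g{\left(-455 \right)} + D}{h{\left(-459 \right)} - 455052} = \frac{\left(-1\right) \left(-455\right) - \frac{1}{387709}}{2 \left(-459\right) \left(-142 + 3 \left(-459\right)\right) - 455052} = \frac{455 - \frac{1}{387709}}{2 \left(-459\right) \left(-142 - 1377\right) - 455052} = \frac{176407594}{387709 \left(2 \left(-459\right) \left(-1519\right) - 455052\right)} = \frac{176407594}{387709 \left(1394442 - 455052\right)} = \frac{176407594}{387709 \cdot 939390} = \frac{176407594}{387709} \cdot \frac{1}{939390} = \frac{88203797}{182104978755}$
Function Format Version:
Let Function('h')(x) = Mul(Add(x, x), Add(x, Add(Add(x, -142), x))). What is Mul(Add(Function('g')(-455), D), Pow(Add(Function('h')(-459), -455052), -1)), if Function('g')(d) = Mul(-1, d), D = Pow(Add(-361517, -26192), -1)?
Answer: Rational(88203797, 182104978755) ≈ 0.00048436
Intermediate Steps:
D = Rational(-1, 387709) (D = Pow(-387709, -1) = Rational(-1, 387709) ≈ -2.5793e-6)
Function('h')(x) = Mul(2, x, Add(-142, Mul(3, x))) (Function('h')(x) = Mul(Mul(2, x), Add(x, Add(Add(-142, x), x))) = Mul(Mul(2, x), Add(x, Add(-142, Mul(2, x)))) = Mul(Mul(2, x), Add(-142, Mul(3, x))) = Mul(2, x, Add(-142, Mul(3, x))))
Mul(Add(Function('g')(-455), D), Pow(Add(Function('h')(-459), -455052), -1)) = Mul(Add(Mul(-1, -455), Rational(-1, 387709)), Pow(Add(Mul(2, -459, Add(-142, Mul(3, -459))), -455052), -1)) = Mul(Add(455, Rational(-1, 387709)), Pow(Add(Mul(2, -459, Add(-142, -1377)), -455052), -1)) = Mul(Rational(176407594, 387709), Pow(Add(Mul(2, -459, -1519), -455052), -1)) = Mul(Rational(176407594, 387709), Pow(Add(1394442, -455052), -1)) = Mul(Rational(176407594, 387709), Pow(939390, -1)) = Mul(Rational(176407594, 387709), Rational(1, 939390)) = Rational(88203797, 182104978755)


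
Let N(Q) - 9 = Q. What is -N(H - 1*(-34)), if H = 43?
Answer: -86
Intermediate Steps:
N(Q) = 9 + Q
-N(H - 1*(-34)) = -(9 + (43 - 1*(-34))) = -(9 + (43 + 34)) = -(9 + 77) = -1*86 = -86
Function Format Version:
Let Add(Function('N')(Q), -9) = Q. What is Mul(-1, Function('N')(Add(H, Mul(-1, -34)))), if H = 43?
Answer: -86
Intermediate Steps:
Function('N')(Q) = Add(9, Q)
Mul(-1, Function('N')(Add(H, Mul(-1, -34)))) = Mul(-1, Add(9, Add(43, Mul(-1, -34)))) = Mul(-1, Add(9, Add(43, 34))) = Mul(-1, Add(9, 77)) = Mul(-1, 86) = -86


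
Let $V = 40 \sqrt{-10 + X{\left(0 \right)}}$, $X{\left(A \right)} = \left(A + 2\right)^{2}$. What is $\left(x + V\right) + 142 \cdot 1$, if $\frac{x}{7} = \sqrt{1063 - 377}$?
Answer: $142 + 49 \sqrt{14} + 40 i \sqrt{6} \approx 325.34 + 97.98 i$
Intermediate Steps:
$X{\left(A \right)} = \left(2 + A\right)^{2}$
$x = 49 \sqrt{14}$ ($x = 7 \sqrt{1063 - 377} = 7 \sqrt{686} = 7 \cdot 7 \sqrt{14} = 49 \sqrt{14} \approx 183.34$)
$V = 40 i \sqrt{6}$ ($V = 40 \sqrt{-10 + \left(2 + 0\right)^{2}} = 40 \sqrt{-10 + 2^{2}} = 40 \sqrt{-10 + 4} = 40 \sqrt{-6} = 40 i \sqrt{6} \approx 97.98 i$)
$\left(x + V\right) + 142 \cdot 1 = \left(49 \sqrt{14} + 40 i \sqrt{6}\right) + 142 \cdot 1 = \left(49 \sqrt{14} + 40 i \sqrt{6}\right) + 142 = 142 + 49 \sqrt{14} + 40 i \sqrt{6}$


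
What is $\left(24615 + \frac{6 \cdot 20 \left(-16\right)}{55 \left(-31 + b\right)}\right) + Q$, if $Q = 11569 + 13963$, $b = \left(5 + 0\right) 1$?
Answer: $\frac{7171213}{143} \approx 50148.0$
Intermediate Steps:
$b = 5$ ($b = 5 \cdot 1 = 5$)
$Q = 25532$
$\left(24615 + \frac{6 \cdot 20 \left(-16\right)}{55 \left(-31 + b\right)}\right) + Q = \left(24615 + \frac{6 \cdot 20 \left(-16\right)}{55 \left(-31 + 5\right)}\right) + 25532 = \left(24615 + \frac{120 \left(-16\right)}{55 \left(-26\right)}\right) + 25532 = \left(24615 - \frac{1920}{-1430}\right) + 25532 = \left(24615 - - \frac{192}{143}\right) + 25532 = \left(24615 + \frac{192}{143}\right) + 25532 = \frac{3520137}{143} + 25532 = \frac{7171213}{143}$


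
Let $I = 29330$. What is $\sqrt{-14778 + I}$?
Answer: $2 \sqrt{3638} \approx 120.63$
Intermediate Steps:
$\sqrt{-14778 + I} = \sqrt{-14778 + 29330} = \sqrt{14552} = 2 \sqrt{3638}$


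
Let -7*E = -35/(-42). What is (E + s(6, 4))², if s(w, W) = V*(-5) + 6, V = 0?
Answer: 61009/1764 ≈ 34.586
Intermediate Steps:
s(w, W) = 6 (s(w, W) = 0*(-5) + 6 = 0 + 6 = 6)
E = -5/42 (E = -(-5)/(-42) = -(-5)*(-1)/42 = -⅐*⅚ = -5/42 ≈ -0.11905)
(E + s(6, 4))² = (-5/42 + 6)² = (247/42)² = 61009/1764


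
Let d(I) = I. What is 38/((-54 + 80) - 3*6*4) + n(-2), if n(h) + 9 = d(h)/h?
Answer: -203/23 ≈ -8.8261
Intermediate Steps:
n(h) = -8 (n(h) = -9 + h/h = -9 + 1 = -8)
38/((-54 + 80) - 3*6*4) + n(-2) = 38/((-54 + 80) - 3*6*4) - 8 = 38/(26 - 18*4) - 8 = 38/(26 - 72) - 8 = 38/(-46) - 8 = -1/46*38 - 8 = -19/23 - 8 = -203/23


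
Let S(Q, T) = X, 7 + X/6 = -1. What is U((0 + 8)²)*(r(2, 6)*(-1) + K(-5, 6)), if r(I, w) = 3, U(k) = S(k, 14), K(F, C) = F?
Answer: 384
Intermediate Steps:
X = -48 (X = -42 + 6*(-1) = -42 - 6 = -48)
S(Q, T) = -48
U(k) = -48
U((0 + 8)²)*(r(2, 6)*(-1) + K(-5, 6)) = -48*(3*(-1) - 5) = -48*(-3 - 5) = -48*(-8) = 384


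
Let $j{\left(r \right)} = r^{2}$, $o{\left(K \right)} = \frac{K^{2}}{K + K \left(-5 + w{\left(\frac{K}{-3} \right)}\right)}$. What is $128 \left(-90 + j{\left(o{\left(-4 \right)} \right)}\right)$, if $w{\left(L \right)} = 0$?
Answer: $-11392$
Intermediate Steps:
$o{\left(K \right)} = - \frac{K}{4}$ ($o{\left(K \right)} = \frac{K^{2}}{K + K \left(-5 + 0\right)} = \frac{K^{2}}{K + K \left(-5\right)} = \frac{K^{2}}{K - 5 K} = \frac{K^{2}}{\left(-4\right) K} = - \frac{1}{4 K} K^{2} = - \frac{K}{4}$)
$128 \left(-90 + j{\left(o{\left(-4 \right)} \right)}\right) = 128 \left(-90 + \left(\left(- \frac{1}{4}\right) \left(-4\right)\right)^{2}\right) = 128 \left(-90 + 1^{2}\right) = 128 \left(-90 + 1\right) = 128 \left(-89\right) = -11392$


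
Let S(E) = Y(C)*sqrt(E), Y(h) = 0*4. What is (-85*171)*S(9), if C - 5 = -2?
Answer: 0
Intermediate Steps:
C = 3 (C = 5 - 2 = 3)
Y(h) = 0
S(E) = 0 (S(E) = 0*sqrt(E) = 0)
(-85*171)*S(9) = -85*171*0 = -14535*0 = 0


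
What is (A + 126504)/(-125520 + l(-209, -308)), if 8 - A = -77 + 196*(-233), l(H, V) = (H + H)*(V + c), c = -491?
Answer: 172257/208462 ≈ 0.82632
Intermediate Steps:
l(H, V) = 2*H*(-491 + V) (l(H, V) = (H + H)*(V - 491) = (2*H)*(-491 + V) = 2*H*(-491 + V))
A = 45753 (A = 8 - (-77 + 196*(-233)) = 8 - (-77 - 45668) = 8 - 1*(-45745) = 8 + 45745 = 45753)
(A + 126504)/(-125520 + l(-209, -308)) = (45753 + 126504)/(-125520 + 2*(-209)*(-491 - 308)) = 172257/(-125520 + 2*(-209)*(-799)) = 172257/(-125520 + 333982) = 172257/208462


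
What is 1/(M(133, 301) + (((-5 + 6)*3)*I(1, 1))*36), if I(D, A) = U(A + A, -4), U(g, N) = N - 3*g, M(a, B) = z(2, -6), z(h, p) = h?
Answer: -1/1078 ≈ -0.00092764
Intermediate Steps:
M(a, B) = 2
I(D, A) = -4 - 6*A (I(D, A) = -4 - 3*(A + A) = -4 - 6*A)
1/(M(133, 301) + (((-5 + 6)*3)*I(1, 1))*36) = 1/(2 + (((-5 + 6)*3)*(-4 - 6*1))*36) = 1/(2 + ((1*3)*(-4 - 6))*36) = 1/(2 + (3*(-10))*36) = 1/(2 - 30*36) = 1/(2 - 1080) = 1/(-1078) = -1/1078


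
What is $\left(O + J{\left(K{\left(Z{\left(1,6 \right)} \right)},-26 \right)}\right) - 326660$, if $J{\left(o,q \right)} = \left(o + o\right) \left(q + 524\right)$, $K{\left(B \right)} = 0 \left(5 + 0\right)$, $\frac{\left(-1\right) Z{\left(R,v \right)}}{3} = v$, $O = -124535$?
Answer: $-451195$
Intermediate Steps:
$Z{\left(R,v \right)} = - 3 v$
$K{\left(B \right)} = 0$ ($K{\left(B \right)} = 0 \cdot 5 = 0$)
$J{\left(o,q \right)} = 2 o \left(524 + q\right)$
$\left(O + J{\left(K{\left(Z{\left(1,6 \right)} \right)},-26 \right)}\right) - 326660 = \left(-124535 + 2 \cdot 0 \left(524 - 26\right)\right) - 326660 = \left(-124535 + 2 \cdot 0 \cdot 498\right) - 326660 = \left(-124535 + 0\right) - 326660 = -124535 - 326660 = -451195$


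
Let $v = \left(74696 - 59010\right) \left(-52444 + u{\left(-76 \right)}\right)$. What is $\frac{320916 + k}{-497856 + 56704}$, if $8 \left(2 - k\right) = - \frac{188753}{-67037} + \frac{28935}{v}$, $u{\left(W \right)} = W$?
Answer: $- \frac{28357313348780943519}{38981606572738306048} \approx -0.72745$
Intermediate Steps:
$v = -823828720$ ($v = \left(74696 - 59010\right) \left(-52444 - 76\right) = 15686 \left(-52520\right) = -823828720$)
$k = \frac{145626778354335}{88363209444224}$ ($k = 2 - \frac{- \frac{188753}{-67037} + \frac{28935}{-823828720}}{8} = 2 - \frac{\left(-188753\right) \left(- \frac{1}{67037}\right) + 28935 \left(- \frac{1}{823828720}\right)}{8} = 2 - \frac{\frac{188753}{67037} - \frac{5787}{164765744}}{8} = 2 - \frac{31099640534113}{88363209444224} = \frac{145626778354335}{88363209444224} \approx 1.648$)
$\frac{320916 + k}{-497856 + 56704} = \frac{320916 + \frac{145626778354335}{88363209444224}}{-497856 + 56704} = \frac{28357313348780943519}{88363209444224 \left(-441152\right)} = \frac{28357313348780943519}{88363209444224} \left(- \frac{1}{441152}\right) = - \frac{28357313348780943519}{38981606572738306048}$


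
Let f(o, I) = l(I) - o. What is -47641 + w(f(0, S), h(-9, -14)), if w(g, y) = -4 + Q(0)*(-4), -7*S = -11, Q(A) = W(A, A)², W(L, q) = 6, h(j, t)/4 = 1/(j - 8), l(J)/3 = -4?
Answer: -47789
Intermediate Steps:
l(J) = -12 (l(J) = 3*(-4) = -12)
h(j, t) = 4/(-8 + j) (h(j, t) = 4/(j - 8) = 4/(-8 + j))
Q(A) = 36 (Q(A) = 6² = 36)
S = 11/7 (S = -⅐*(-11) = 11/7 ≈ 1.5714)
f(o, I) = -12 - o
w(g, y) = -148 (w(g, y) = -4 + 36*(-4) = -4 - 144 = -148)
-47641 + w(f(0, S), h(-9, -14)) = -47641 - 148 = -47789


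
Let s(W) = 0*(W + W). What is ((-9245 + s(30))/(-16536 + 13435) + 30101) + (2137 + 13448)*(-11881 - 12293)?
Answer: -1168213948344/3101 ≈ -3.7672e+8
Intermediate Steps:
s(W) = 0 (s(W) = 0*(2*W) = 0)
((-9245 + s(30))/(-16536 + 13435) + 30101) + (2137 + 13448)*(-11881 - 12293) = ((-9245 + 0)/(-16536 + 13435) + 30101) + (2137 + 13448)*(-11881 - 12293) = (-9245/(-3101) + 30101) + 15585*(-24174) = (-9245*(-1/3101) + 30101) - 376751790 = (9245/3101 + 30101) - 376751790 = 93352446/3101 - 376751790 = -1168213948344/3101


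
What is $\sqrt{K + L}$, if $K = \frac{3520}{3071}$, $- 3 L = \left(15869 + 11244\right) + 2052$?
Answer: $\frac{i \sqrt{825071643015}}{9213} \approx 98.593 i$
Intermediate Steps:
$L = - \frac{29165}{3}$ ($L = - \frac{\left(15869 + 11244\right) + 2052}{3} = - \frac{27113 + 2052}{3} = \left(- \frac{1}{3}\right) 29165 = - \frac{29165}{3} \approx -9721.7$)
$K = \frac{3520}{3071}$ ($K = 3520 \cdot \frac{1}{3071} = \frac{3520}{3071} \approx 1.1462$)
$\sqrt{K + L} = \sqrt{\frac{3520}{3071} - \frac{29165}{3}} = \sqrt{- \frac{89555155}{9213}} = \frac{i \sqrt{825071643015}}{9213}$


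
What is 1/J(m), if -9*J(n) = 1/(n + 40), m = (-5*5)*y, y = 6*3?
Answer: 3690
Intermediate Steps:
y = 18
m = -450 (m = -5*5*18 = -25*18 = -450)
J(n) = -1/(9*(40 + n)) (J(n) = -1/(9*(n + 40)) = -1/(9*(40 + n)))
1/J(m) = 1/(-1/(360 + 9*(-450))) = 1/(-1/(360 - 4050)) = 1/(-1/(-3690)) = 1/(-1*(-1/3690)) = 1/(1/3690) = 3690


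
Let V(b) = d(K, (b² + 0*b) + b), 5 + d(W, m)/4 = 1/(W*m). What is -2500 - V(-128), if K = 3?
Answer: -30236161/12192 ≈ -2480.0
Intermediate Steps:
d(W, m) = -20 + 4/(W*m) (d(W, m) = -20 + 4/((W*m)) = -20 + 4*(1/(W*m)) = -20 + 4/(W*m))
V(b) = -20 + 4/(3*(b + b²)) (V(b) = -20 + 4/(3*((b² + 0*b) + b)) = -20 + 4*(⅓)/((b² + 0) + b) = -20 + 4*(⅓)/(b² + b) = -20 + 4*(⅓)/(b + b²) = -20 + 4/(3*(b + b²)))
-2500 - V(-128) = -2500 - 4*(1 - 15*(-128)*(1 - 128))/(3*(-128)*(1 - 128)) = -2500 - 4*(-1)*(1 - 15*(-128)*(-127))/(3*128*(-127)) = -2500 - 4*(-1)*(-1)*(1 - 243840)/(3*128*127) = -2500 - 4*(-1)*(-1)*(-243839)/(3*128*127) = -2500 - 1*(-243839/12192) = -2500 + 243839/12192 = -30236161/12192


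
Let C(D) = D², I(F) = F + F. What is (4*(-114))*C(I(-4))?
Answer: -29184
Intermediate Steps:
I(F) = 2*F
(4*(-114))*C(I(-4)) = (4*(-114))*(2*(-4))² = -456*(-8)² = -456*64 = -29184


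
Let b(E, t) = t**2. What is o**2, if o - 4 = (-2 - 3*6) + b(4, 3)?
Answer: 49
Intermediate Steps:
o = -7 (o = 4 + ((-2 - 3*6) + 3**2) = 4 + ((-2 - 18) + 9) = 4 + (-20 + 9) = 4 - 11 = -7)
o**2 = (-7)**2 = 49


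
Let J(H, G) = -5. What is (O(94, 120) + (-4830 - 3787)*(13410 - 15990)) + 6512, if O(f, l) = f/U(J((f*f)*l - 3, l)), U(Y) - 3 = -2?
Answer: 22238466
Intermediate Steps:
U(Y) = 1 (U(Y) = 3 - 2 = 1)
O(f, l) = f (O(f, l) = f/1 = f*1 = f)
(O(94, 120) + (-4830 - 3787)*(13410 - 15990)) + 6512 = (94 + (-4830 - 3787)*(13410 - 15990)) + 6512 = (94 - 8617*(-2580)) + 6512 = (94 + 22231860) + 6512 = 22231954 + 6512 = 22238466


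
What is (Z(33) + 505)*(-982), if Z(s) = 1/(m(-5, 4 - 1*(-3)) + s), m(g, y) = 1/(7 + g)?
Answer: -33227934/67 ≈ -4.9594e+5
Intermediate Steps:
Z(s) = 1/(½ + s) (Z(s) = 1/(1/(7 - 5) + s) = 1/(1/2 + s) = 1/(½ + s))
(Z(33) + 505)*(-982) = (2/(1 + 2*33) + 505)*(-982) = (2/(1 + 66) + 505)*(-982) = (2/67 + 505)*(-982) = (33837/67)*(-982) = -33227934/67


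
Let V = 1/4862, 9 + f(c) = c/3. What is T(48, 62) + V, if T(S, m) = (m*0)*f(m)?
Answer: 1/4862 ≈ 0.00020568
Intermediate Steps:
f(c) = -9 + c/3
V = 1/4862 ≈ 0.00020568
T(S, m) = 0 (T(S, m) = (m*0)*(-9 + m/3) = 0*(-9 + m/3) = 0)
T(48, 62) + V = 0 + 1/4862 = 1/4862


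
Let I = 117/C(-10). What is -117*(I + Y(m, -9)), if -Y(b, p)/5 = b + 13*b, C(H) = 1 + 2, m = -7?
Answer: -61893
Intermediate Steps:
C(H) = 3
Y(b, p) = -70*b (Y(b, p) = -5*(b + 13*b) = -70*b)
I = 39 (I = 117/3 = 117*(⅓) = 39)
-117*(I + Y(m, -9)) = -117*(39 - 70*(-7)) = -117*(39 + 490) = -117*529 = -61893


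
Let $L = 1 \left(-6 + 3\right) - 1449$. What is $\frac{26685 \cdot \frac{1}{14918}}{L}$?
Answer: $- \frac{8895}{7220312} \approx -0.0012319$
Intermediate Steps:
$L = -1452$ ($L = 1 \left(-3\right) - 1449 = -3 - 1449 = -1452$)
$\frac{26685 \cdot \frac{1}{14918}}{L} = \frac{26685 \cdot \frac{1}{14918}}{-1452} = 26685 \cdot \frac{1}{14918} \left(- \frac{1}{1452}\right) = \frac{26685}{14918} \left(- \frac{1}{1452}\right) = - \frac{8895}{7220312}$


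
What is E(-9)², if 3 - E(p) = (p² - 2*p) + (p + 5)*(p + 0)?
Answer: 17424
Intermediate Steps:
E(p) = 3 - p² + 2*p - p*(5 + p) (E(p) = 3 - ((p² - 2*p) + (p + 5)*(p + 0)) = 3 - ((p² - 2*p) + (5 + p)*p) = 3 - ((p² - 2*p) + p*(5 + p)) = 3 - (p² - 2*p + p*(5 + p)) = 3 + (-p² + 2*p - p*(5 + p)) = 3 - p² + 2*p - p*(5 + p))
E(-9)² = (3 - 3*(-9) - 2*(-9)²)² = (3 + 27 - 2*81)² = (3 + 27 - 162)² = (-132)² = 17424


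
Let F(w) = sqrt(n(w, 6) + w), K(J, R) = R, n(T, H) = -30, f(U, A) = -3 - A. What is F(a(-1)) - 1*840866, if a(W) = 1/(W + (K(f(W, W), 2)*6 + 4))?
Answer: -840866 + I*sqrt(6735)/15 ≈ -8.4087e+5 + 5.4711*I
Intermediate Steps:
a(W) = 1/(16 + W) (a(W) = 1/(W + (2*6 + 4)) = 1/(W + (12 + 4)) = 1/(W + 16) = 1/(16 + W))
F(w) = sqrt(-30 + w)
F(a(-1)) - 1*840866 = sqrt(-30 + 1/(16 - 1)) - 1*840866 = sqrt(-30 + 1/15) - 840866 = sqrt(-449/15) - 840866 = I*sqrt(6735)/15 - 840866 = -840866 + I*sqrt(6735)/15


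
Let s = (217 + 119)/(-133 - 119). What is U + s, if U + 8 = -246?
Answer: -766/3 ≈ -255.33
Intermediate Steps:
U = -254 (U = -8 - 246 = -254)
s = -4/3 (s = 336/(-252) = 336*(-1/252) = -4/3 ≈ -1.3333)
U + s = -254 - 4/3 = -766/3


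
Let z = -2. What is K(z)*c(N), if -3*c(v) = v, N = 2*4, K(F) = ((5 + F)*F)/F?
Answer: -8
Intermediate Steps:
K(F) = 5 + F (K(F) = (F*(5 + F))/F = 5 + F)
N = 8
c(v) = -v/3
K(z)*c(N) = (5 - 2)*(-⅓*8) = 3*(-8/3) = -8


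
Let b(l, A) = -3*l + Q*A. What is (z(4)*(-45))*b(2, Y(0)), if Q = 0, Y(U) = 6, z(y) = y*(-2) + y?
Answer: -1080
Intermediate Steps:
z(y) = -y (z(y) = -2*y + y = -y)
b(l, A) = -3*l (b(l, A) = -3*l + 0*A = -3*l + 0 = -3*l)
(z(4)*(-45))*b(2, Y(0)) = (-1*4*(-45))*(-3*2) = -4*(-45)*(-6) = 180*(-6) = -1080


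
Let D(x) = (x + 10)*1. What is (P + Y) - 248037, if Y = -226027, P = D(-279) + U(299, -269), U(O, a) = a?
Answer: -474602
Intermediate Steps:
D(x) = 10 + x (D(x) = (10 + x)*1 = 10 + x)
P = -538 (P = (10 - 279) - 269 = -269 - 269 = -538)
(P + Y) - 248037 = (-538 - 226027) - 248037 = -226565 - 248037 = -474602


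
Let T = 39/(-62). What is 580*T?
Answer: -11310/31 ≈ -364.84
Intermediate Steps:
T = -39/62 (T = 39*(-1/62) = -39/62 ≈ -0.62903)
580*T = 580*(-39/62) = -11310/31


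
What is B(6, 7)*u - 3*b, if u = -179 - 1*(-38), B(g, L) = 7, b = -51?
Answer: -834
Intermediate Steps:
u = -141 (u = -179 + 38 = -141)
B(6, 7)*u - 3*b = 7*(-141) - 3*(-51) = -987 + 153 = -834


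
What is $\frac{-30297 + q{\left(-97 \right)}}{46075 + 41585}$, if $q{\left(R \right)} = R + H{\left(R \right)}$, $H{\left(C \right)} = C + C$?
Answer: $- \frac{2549}{7305} \approx -0.34894$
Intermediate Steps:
$H{\left(C \right)} = 2 C$
$q{\left(R \right)} = 3 R$ ($q{\left(R \right)} = R + 2 R = 3 R$)
$\frac{-30297 + q{\left(-97 \right)}}{46075 + 41585} = \frac{-30297 + 3 \left(-97\right)}{46075 + 41585} = \frac{-30297 - 291}{87660} = \left(-30588\right) \frac{1}{87660} = - \frac{2549}{7305}$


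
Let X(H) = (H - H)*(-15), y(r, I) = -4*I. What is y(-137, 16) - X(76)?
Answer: -64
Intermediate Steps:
X(H) = 0 (X(H) = 0*(-15) = 0)
y(-137, 16) - X(76) = -4*16 - 1*0 = -64 + 0 = -64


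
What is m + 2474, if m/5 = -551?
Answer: -281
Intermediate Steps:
m = -2755 (m = 5*(-551) = -2755)
m + 2474 = -2755 + 2474 = -281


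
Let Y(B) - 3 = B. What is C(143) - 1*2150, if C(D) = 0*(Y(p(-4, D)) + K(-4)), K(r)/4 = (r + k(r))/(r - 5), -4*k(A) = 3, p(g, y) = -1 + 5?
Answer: -2150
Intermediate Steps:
p(g, y) = 4
Y(B) = 3 + B
k(A) = -3/4 (k(A) = -1/4*3 = -3/4)
K(r) = 4*(-3/4 + r)/(-5 + r) (K(r) = 4*((r - 3/4)/(r - 5)) = 4*((-3/4 + r)/(-5 + r)) = 4*(-3/4 + r)/(-5 + r))
C(D) = 0 (C(D) = 0*((3 + 4) + (-3 + 4*(-4))/(-5 - 4)) = 0*(7 + (-3 - 16)/(-9)) = 0*(7 - 1/9*(-19)) = 0*(7 + 19/9) = 0*(82/9) = 0)
C(143) - 1*2150 = 0 - 1*2150 = 0 - 2150 = -2150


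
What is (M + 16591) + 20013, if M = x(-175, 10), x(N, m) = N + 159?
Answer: 36588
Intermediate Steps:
x(N, m) = 159 + N
M = -16 (M = 159 - 175 = -16)
(M + 16591) + 20013 = (-16 + 16591) + 20013 = 16575 + 20013 = 36588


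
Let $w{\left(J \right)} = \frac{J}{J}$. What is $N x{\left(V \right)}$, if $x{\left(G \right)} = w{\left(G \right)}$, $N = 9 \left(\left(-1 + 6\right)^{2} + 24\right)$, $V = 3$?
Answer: $441$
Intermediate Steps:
$w{\left(J \right)} = 1$
$N = 441$ ($N = 9 \left(5^{2} + 24\right) = 9 \left(25 + 24\right) = 9 \cdot 49 = 441$)
$x{\left(G \right)} = 1$
$N x{\left(V \right)} = 441 \cdot 1 = 441$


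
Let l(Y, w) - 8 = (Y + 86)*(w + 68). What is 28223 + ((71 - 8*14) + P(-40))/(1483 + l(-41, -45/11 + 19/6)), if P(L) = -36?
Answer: 2799917467/99207 ≈ 28223.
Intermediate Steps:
l(Y, w) = 8 + (68 + w)*(86 + Y) (l(Y, w) = 8 + (Y + 86)*(w + 68) = 8 + (86 + Y)*(68 + w) = 8 + (68 + w)*(86 + Y))
28223 + ((71 - 8*14) + P(-40))/(1483 + l(-41, -45/11 + 19/6)) = 28223 + ((71 - 8*14) - 36)/(1483 + (5856 + 68*(-41) + 86*(-45/11 + 19/6) - 41*(-45/11 + 19/6))) = 28223 + ((71 - 112) - 36)/(1483 + (5856 - 2788 + 86*(-45*1/11 + 19*(⅙)) - 41*(-45*1/11 + 19*(⅙)))) = 28223 + (-41 - 36)/(1483 + (5856 - 2788 + 86*(-45/11 + 19/6) - 41*(-45/11 + 19/6))) = 28223 - 77/(1483 + (5856 - 2788 + 86*(-61/66) - 41*(-61/66))) = 28223 - 77/(1483 + (5856 - 2788 - 2623/33 + 2501/66)) = 28223 - 77/(1483 + 66581/22) = 28223 - 77/99207/22 = 28223 - 77*22/99207 = 28223 - 1694/99207 = 2799917467/99207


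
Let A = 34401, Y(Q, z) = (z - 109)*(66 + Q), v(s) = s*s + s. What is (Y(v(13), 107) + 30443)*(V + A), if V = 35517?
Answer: 2093834346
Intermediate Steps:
v(s) = s + s² (v(s) = s² + s = s + s²)
Y(Q, z) = (-109 + z)*(66 + Q)
(Y(v(13), 107) + 30443)*(V + A) = ((-7194 - 1417*(1 + 13) + 66*107 + (13*(1 + 13))*107) + 30443)*(35517 + 34401) = ((-7194 - 1417*14 + 7062 + (13*14)*107) + 30443)*69918 = ((-7194 - 109*182 + 7062 + 182*107) + 30443)*69918 = ((-7194 - 19838 + 7062 + 19474) + 30443)*69918 = (-496 + 30443)*69918 = 29947*69918 = 2093834346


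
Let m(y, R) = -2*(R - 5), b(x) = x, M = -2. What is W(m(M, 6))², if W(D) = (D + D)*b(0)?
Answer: 0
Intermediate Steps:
m(y, R) = 10 - 2*R (m(y, R) = -2*(-5 + R) = 10 - 2*R)
W(D) = 0 (W(D) = (D + D)*0 = (2*D)*0 = 0)
W(m(M, 6))² = 0² = 0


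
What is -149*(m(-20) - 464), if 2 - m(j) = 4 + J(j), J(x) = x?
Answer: 66454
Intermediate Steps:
m(j) = -2 - j (m(j) = 2 - (4 + j) = 2 + (-4 - j) = -2 - j)
-149*(m(-20) - 464) = -149*((-2 - 1*(-20)) - 464) = -149*((-2 + 20) - 464) = -149*(18 - 464) = -149*(-446) = 66454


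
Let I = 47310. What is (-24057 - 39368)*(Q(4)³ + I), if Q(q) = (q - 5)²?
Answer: -3000700175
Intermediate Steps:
Q(q) = (-5 + q)²
(-24057 - 39368)*(Q(4)³ + I) = (-24057 - 39368)*(((-5 + 4)²)³ + 47310) = -63425*(((-1)²)³ + 47310) = -63425*(1³ + 47310) = -63425*(1 + 47310) = -63425*47311 = -3000700175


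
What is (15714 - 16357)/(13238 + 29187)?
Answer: -643/42425 ≈ -0.015156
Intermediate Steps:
(15714 - 16357)/(13238 + 29187) = -643/42425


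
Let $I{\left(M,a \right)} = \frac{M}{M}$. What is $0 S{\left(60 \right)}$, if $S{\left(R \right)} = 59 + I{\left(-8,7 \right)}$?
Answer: $0$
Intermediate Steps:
$I{\left(M,a \right)} = 1$
$S{\left(R \right)} = 60$ ($S{\left(R \right)} = 59 + 1 = 60$)
$0 S{\left(60 \right)} = 0 \cdot 60 = 0$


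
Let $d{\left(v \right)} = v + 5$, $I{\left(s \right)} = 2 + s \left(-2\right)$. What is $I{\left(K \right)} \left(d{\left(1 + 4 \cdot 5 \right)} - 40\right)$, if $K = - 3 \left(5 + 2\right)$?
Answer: $-616$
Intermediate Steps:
$K = -21$ ($K = \left(-3\right) 7 = -21$)
$I{\left(s \right)} = 2 - 2 s$
$d{\left(v \right)} = 5 + v$
$I{\left(K \right)} \left(d{\left(1 + 4 \cdot 5 \right)} - 40\right) = \left(2 - -42\right) \left(\left(5 + \left(1 + 4 \cdot 5\right)\right) - 40\right) = \left(2 + 42\right) \left(\left(5 + \left(1 + 20\right)\right) - 40\right) = 44 \left(\left(5 + 21\right) - 40\right) = 44 \left(26 - 40\right) = 44 \left(-14\right) = -616$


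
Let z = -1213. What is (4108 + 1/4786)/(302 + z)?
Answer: -19660889/4360046 ≈ -4.5093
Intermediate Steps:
(4108 + 1/4786)/(302 + z) = (4108 + 1/4786)/(302 - 1213) = (4108 + 1/4786)/(-911) = (19660889/4786)*(-1/911) = -19660889/4360046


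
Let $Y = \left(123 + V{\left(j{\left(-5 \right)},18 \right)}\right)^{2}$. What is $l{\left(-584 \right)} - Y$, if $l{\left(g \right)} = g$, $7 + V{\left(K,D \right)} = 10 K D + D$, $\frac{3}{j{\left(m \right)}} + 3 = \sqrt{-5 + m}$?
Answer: $\frac{180 \left(186 \sqrt{10} + 895 i\right)}{- i + 6 \sqrt{10}} \approx 5118.3 + 8760.5 i$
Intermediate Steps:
$j{\left(m \right)} = \frac{3}{-3 + \sqrt{-5 + m}}$
$V{\left(K,D \right)} = -7 + D + 10 D K$ ($V{\left(K,D \right)} = -7 + \left(10 K D + D\right) = -7 + \left(10 D K + D\right) = -7 + \left(D + 10 D K\right) = -7 + D + 10 D K$)
$Y = \left(134 + \frac{540}{-3 + i \sqrt{10}}\right)^{2}$ ($Y = \left(123 + \left(-7 + 18 + 10 \cdot 18 \frac{3}{-3 + \sqrt{-5 - 5}}\right)\right)^{2} = \left(123 + \left(-7 + 18 + 10 \cdot 18 \frac{3}{-3 + \sqrt{-10}}\right)\right)^{2} = \left(123 + \left(-7 + 18 + 10 \cdot 18 \frac{3}{-3 + i \sqrt{10}}\right)\right)^{2} = \left(123 + \left(-7 + 18 + \frac{540}{-3 + i \sqrt{10}}\right)\right)^{2} = \left(123 + \left(11 + \frac{540}{-3 + i \sqrt{10}}\right)\right)^{2} = \left(134 + \frac{540}{-3 + i \sqrt{10}}\right)^{2} \approx -5702.3 - 8760.5 i$)
$l{\left(-584 \right)} - Y = -584 - \frac{4 \left(- 40129 i - 9246 \sqrt{10}\right)}{- i + 6 \sqrt{10}}$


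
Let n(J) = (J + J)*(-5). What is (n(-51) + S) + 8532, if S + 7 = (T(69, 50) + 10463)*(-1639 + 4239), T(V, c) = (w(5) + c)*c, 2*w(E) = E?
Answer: 34037835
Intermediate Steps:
w(E) = E/2
n(J) = -10*J (n(J) = (2*J)*(-5) = -10*J)
T(V, c) = c*(5/2 + c) (T(V, c) = ((½)*5 + c)*c = (5/2 + c)*c = c*(5/2 + c))
S = 34028793 (S = -7 + ((½)*50*(5 + 2*50) + 10463)*(-1639 + 4239) = -7 + ((½)*50*(5 + 100) + 10463)*2600 = -7 + ((½)*50*105 + 10463)*2600 = -7 + (2625 + 10463)*2600 = -7 + 13088*2600 = -7 + 34028800 = 34028793)
(n(-51) + S) + 8532 = (-10*(-51) + 34028793) + 8532 = (510 + 34028793) + 8532 = 34029303 + 8532 = 34037835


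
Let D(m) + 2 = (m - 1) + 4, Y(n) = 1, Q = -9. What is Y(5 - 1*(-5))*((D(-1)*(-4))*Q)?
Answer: 0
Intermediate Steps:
D(m) = 1 + m (D(m) = -2 + ((m - 1) + 4) = -2 + ((-1 + m) + 4) = -2 + (3 + m) = 1 + m)
Y(5 - 1*(-5))*((D(-1)*(-4))*Q) = 1*(((1 - 1)*(-4))*(-9)) = 1*((0*(-4))*(-9)) = 1*(0*(-9)) = 1*0 = 0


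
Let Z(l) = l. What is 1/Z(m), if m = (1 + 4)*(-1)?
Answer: -⅕ ≈ -0.20000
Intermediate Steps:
m = -5 (m = 5*(-1) = -5)
1/Z(m) = 1/(-5) = -⅕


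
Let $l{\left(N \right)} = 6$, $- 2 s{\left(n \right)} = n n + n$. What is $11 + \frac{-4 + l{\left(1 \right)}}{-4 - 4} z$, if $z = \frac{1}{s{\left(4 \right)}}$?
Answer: $\frac{441}{40} \approx 11.025$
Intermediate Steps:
$s{\left(n \right)} = - \frac{n}{2} - \frac{n^{2}}{2}$ ($s{\left(n \right)} = - \frac{n n + n}{2} = - \frac{n^{2} + n}{2} = - \frac{n + n^{2}}{2} = - \frac{n}{2} - \frac{n^{2}}{2}$)
$z = - \frac{1}{10}$ ($z = \frac{1}{\left(- \frac{1}{2}\right) 4 \left(1 + 4\right)} = \frac{1}{\left(- \frac{1}{2}\right) 4 \cdot 5} = \frac{1}{-10} = - \frac{1}{10} \approx -0.1$)
$11 + \frac{-4 + l{\left(1 \right)}}{-4 - 4} z = 11 + \frac{-4 + 6}{-4 - 4} \left(- \frac{1}{10}\right) = 11 + \frac{2}{-8} \left(- \frac{1}{10}\right) = 11 + 2 \left(- \frac{1}{8}\right) \left(- \frac{1}{10}\right) = 11 - - \frac{1}{40} = 11 + \frac{1}{40} = \frac{441}{40}$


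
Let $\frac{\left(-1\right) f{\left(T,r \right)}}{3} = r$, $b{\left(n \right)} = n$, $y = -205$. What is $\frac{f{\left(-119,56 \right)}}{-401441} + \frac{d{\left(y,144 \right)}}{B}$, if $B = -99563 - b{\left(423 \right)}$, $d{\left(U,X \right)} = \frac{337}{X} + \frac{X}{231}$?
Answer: $\frac{173060568323}{445055464310688} \approx 0.00038885$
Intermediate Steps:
$f{\left(T,r \right)} = - 3 r$
$d{\left(U,X \right)} = \frac{337}{X} + \frac{X}{231}$ ($d{\left(U,X \right)} = \frac{337}{X} + X \frac{1}{231} = \frac{337}{X} + \frac{X}{231}$)
$B = -99986$ ($B = -99563 - 423 = -99986$)
$\frac{f{\left(-119,56 \right)}}{-401441} + \frac{d{\left(y,144 \right)}}{B} = \frac{\left(-3\right) 56}{-401441} + \frac{\frac{337}{144} + \frac{1}{231} \cdot 144}{-99986} = \left(-168\right) \left(- \frac{1}{401441}\right) + \left(337 \cdot \frac{1}{144} + \frac{48}{77}\right) \left(- \frac{1}{99986}\right) = \frac{168}{401441} + \left(\frac{337}{144} + \frac{48}{77}\right) \left(- \frac{1}{99986}\right) = \frac{168}{401441} + \frac{32861}{11088} \left(- \frac{1}{99986}\right) = \frac{168}{401441} - \frac{32861}{1108644768} = \frac{173060568323}{445055464310688}$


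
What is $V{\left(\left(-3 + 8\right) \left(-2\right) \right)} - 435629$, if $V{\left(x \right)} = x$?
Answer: $-435639$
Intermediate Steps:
$V{\left(\left(-3 + 8\right) \left(-2\right) \right)} - 435629 = \left(-3 + 8\right) \left(-2\right) - 435629 = 5 \left(-2\right) - 435629 = -10 - 435629 = -435639$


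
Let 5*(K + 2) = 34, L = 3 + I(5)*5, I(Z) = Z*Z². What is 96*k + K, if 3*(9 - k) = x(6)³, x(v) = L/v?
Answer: -4953345752/135 ≈ -3.6691e+7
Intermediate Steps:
I(Z) = Z³
L = 628 (L = 3 + 5³*5 = 3 + 125*5 = 3 + 625 = 628)
x(v) = 628/v
k = -30958415/81 (k = 9 - (628/6)³/3 = 9 - (628*(⅙))³/3 = 9 - (314/3)³/3 = 9 - ⅓*30959144/27 = 9 - 30959144/81 = -30958415/81 ≈ -3.8220e+5)
K = 24/5 (K = -2 + (⅕)*34 = -2 + 34/5 = 24/5 ≈ 4.8000)
96*k + K = 96*(-30958415/81) + 24/5 = -990669280/27 + 24/5 = -4953345752/135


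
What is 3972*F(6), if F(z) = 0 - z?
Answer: -23832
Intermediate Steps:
F(z) = -z
3972*F(6) = 3972*(-1*6) = 3972*(-6) = -23832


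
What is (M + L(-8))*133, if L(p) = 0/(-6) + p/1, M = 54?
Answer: 6118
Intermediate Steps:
L(p) = p (L(p) = 0*(-1/6) + p*1 = 0 + p = p)
(M + L(-8))*133 = (54 - 8)*133 = 46*133 = 6118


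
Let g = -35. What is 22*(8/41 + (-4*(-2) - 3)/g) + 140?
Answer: 40510/287 ≈ 141.15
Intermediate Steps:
22*(8/41 + (-4*(-2) - 3)/g) + 140 = 22*(8/41 + (-4*(-2) - 3)/(-35)) + 140 = 22*(8*(1/41) + (8 - 3)*(-1/35)) + 140 = 22*(8/41 + 5*(-1/35)) + 140 = 22*(8/41 - 1/7) + 140 = 22*(15/287) + 140 = 330/287 + 140 = 40510/287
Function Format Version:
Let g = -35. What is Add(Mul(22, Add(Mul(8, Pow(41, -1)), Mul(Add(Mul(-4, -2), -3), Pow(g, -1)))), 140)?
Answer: Rational(40510, 287) ≈ 141.15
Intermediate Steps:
Add(Mul(22, Add(Mul(8, Pow(41, -1)), Mul(Add(Mul(-4, -2), -3), Pow(g, -1)))), 140) = Add(Mul(22, Add(Mul(8, Pow(41, -1)), Mul(Add(Mul(-4, -2), -3), Pow(-35, -1)))), 140) = Add(Mul(22, Add(Mul(8, Rational(1, 41)), Mul(Add(8, -3), Rational(-1, 35)))), 140) = Add(Mul(22, Add(Rational(8, 41), Mul(5, Rational(-1, 35)))), 140) = Add(Mul(22, Add(Rational(8, 41), Rational(-1, 7))), 140) = Add(Mul(22, Rational(15, 287)), 140) = Add(Rational(330, 287), 140) = Rational(40510, 287)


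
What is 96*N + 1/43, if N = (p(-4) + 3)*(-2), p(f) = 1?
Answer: -33023/43 ≈ -767.98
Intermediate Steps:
N = -8 (N = (1 + 3)*(-2) = 4*(-2) = -8)
96*N + 1/43 = 96*(-8) + 1/43 = -768 + 1*(1/43) = -768 + 1/43 = -33023/43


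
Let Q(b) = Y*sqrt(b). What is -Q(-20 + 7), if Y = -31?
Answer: 31*I*sqrt(13) ≈ 111.77*I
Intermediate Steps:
Q(b) = -31*sqrt(b)
-Q(-20 + 7) = -(-31)*sqrt(-20 + 7) = -(-31)*sqrt(-13) = -(-31)*I*sqrt(13) = 31*I*sqrt(13)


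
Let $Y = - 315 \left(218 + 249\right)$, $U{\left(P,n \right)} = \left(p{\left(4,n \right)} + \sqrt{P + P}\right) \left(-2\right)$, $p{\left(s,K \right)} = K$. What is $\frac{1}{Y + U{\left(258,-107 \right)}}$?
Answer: $- \frac{146891}{21576963817} + \frac{4 \sqrt{129}}{21576963817} \approx -6.8057 \cdot 10^{-6}$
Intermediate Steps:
$U{\left(P,n \right)} = - 2 n - 2 \sqrt{2} \sqrt{P}$ ($U{\left(P,n \right)} = \left(n + \sqrt{P + P}\right) \left(-2\right) = \left(n + \sqrt{2 P}\right) \left(-2\right) = \left(n + \sqrt{2} \sqrt{P}\right) \left(-2\right) = - 2 n - 2 \sqrt{2} \sqrt{P}$)
$Y = -147105$ ($Y = \left(-315\right) 467 = -147105$)
$\frac{1}{Y + U{\left(258,-107 \right)}} = \frac{1}{-147105 - \left(-214 + 2 \sqrt{2} \sqrt{258}\right)} = \frac{1}{-147105 + \left(214 - 4 \sqrt{129}\right)} = \frac{1}{-146891 - 4 \sqrt{129}}$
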